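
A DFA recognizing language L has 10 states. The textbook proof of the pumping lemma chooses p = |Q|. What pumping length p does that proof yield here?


Pumping lemma for regular languages (standard proof):
Take p = |Q|, the number of DFA states.
Any string of length >= |Q| passes through |Q|+1 states while reading its first |Q| symbols,
so by pigeonhole some state repeats, giving the loop that can be pumped.
Here |Q| = 10
Therefore the proof uses p = 10

10


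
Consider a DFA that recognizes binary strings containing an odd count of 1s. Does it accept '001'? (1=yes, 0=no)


DFA has 2 states: q_even (start, accept=no) and q_odd
Processing string '001' character by character:
  Position 0: read '0', 1-count=0 -> q_even (no change)
  Position 1: read '0', 1-count=0 -> q_even (no change)
  Position 2: read '1', 1-count=1 -> q_odd
Final state: q_odd, total 1s = 1 (odd); the DFA requires an odd count -> accept

1


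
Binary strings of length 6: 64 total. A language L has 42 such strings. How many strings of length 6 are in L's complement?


Alphabet: {0,1}
String length: 6
Total strings of length 6 = 2^6 = 64
Strings in L = 42
Complement = total - |L|
= 64 - 42
= 22

22


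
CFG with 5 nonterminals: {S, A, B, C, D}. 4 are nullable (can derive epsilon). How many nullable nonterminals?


Nonterminals: {S, A, B, C, D}
A nonterminal is nullable if it can derive epsilon
Counting nullable nonterminals: 4
Total nullable = 4

4


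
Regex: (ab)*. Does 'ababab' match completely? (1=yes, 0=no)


Pattern: (ab)*
String: 'ababab'
Pattern requires: zero or more repetitions of 'ab'
Pairs: ['ab', 'ab', 'ab']
All pairs are 'ab'? Yes
Result: 1

1


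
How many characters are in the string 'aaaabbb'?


String: 'aaaabbb'
Counting characters:
  'a' appears 4 time(s)
  'b' appears 3 time(s)
Total length = 4 + 3 = 7

7


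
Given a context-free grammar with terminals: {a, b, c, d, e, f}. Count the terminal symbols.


Terminal symbols: a, b, c, d, e, f
Counting each: a (#1), b (#2), c (#3), d (#4), e (#5), f (#6)
Total = 6

6


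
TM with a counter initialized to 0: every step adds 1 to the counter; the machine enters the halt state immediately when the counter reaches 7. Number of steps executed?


Counter starts at 0. Counting sequence:
  Step 1: counter = 1
  Step 2: counter = 2
  Step 3: counter = 3
  Step 4: counter = 4
  Step 5: counter = 5
  Step 6: counter = 6
  Step 7: counter = 7
Counter reached 7 -> halt
Total steps = 7

7


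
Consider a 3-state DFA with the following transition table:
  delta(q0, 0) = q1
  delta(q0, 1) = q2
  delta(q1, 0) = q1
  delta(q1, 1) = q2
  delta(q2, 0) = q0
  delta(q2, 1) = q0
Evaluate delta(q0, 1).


Looking up transition function:
delta(q0, 1) in the table
Row: q0, Column: 1
Result: q2

q2


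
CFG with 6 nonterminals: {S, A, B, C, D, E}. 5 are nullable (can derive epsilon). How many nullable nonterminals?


Nonterminals: {S, A, B, C, D, E}
A nonterminal is nullable if it can derive epsilon
Counting nullable nonterminals: 5
Total nullable = 5

5


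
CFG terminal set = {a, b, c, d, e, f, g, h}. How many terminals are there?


Terminal symbols: a, b, c, d, e, f, g, h
Counting each: a (#1), b (#2), c (#3), d (#4), e (#5), f (#6), g (#7), h (#8)
Total = 8

8


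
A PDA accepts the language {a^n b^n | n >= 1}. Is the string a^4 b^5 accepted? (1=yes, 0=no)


Language requires equal numbers of a's and b's
PDA pushes for each 'a', pops for each 'b'
Number of a's = 4
Number of b's = 5
4 != 5 -> Reject

0


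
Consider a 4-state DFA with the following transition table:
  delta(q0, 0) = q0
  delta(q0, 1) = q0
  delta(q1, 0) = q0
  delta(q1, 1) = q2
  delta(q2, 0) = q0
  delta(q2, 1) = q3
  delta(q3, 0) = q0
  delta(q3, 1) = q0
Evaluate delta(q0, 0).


Looking up transition function:
delta(q0, 0) in the table
Row: q0, Column: 0
Result: q0

q0


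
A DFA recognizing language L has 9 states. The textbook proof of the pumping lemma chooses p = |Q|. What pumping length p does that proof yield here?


Pumping lemma for regular languages (standard proof):
Take p = |Q|, the number of DFA states.
Any string of length >= |Q| passes through |Q|+1 states while reading its first |Q| symbols,
so by pigeonhole some state repeats, giving the loop that can be pumped.
Here |Q| = 9
Therefore the proof uses p = 9

9


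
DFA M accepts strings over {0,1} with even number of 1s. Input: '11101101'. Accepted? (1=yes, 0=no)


DFA has 2 states: q_even (start, accept=yes) and q_odd
Processing string '11101101' character by character:
  Position 0: read '1', 1-count=1 -> q_odd
  Position 1: read '1', 1-count=2 -> q_even
  Position 2: read '1', 1-count=3 -> q_odd
  Position 3: read '0', 1-count=3 -> q_odd (no change)
  Position 4: read '1', 1-count=4 -> q_even
  Position 5: read '1', 1-count=5 -> q_odd
  Position 6: read '0', 1-count=5 -> q_odd (no change)
  Position 7: read '1', 1-count=6 -> q_even
Final state: q_even, total 1s = 6 (even); the DFA requires an even count -> accept

1


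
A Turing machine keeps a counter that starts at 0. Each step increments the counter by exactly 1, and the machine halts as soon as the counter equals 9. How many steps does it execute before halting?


Counter starts at 0. Counting sequence:
  Step 1: counter = 1
  Step 2: counter = 2
  Step 3: counter = 3
  Step 4: counter = 4
  Step 5: counter = 5
  Step 6: counter = 6
  ...
  Step 9: counter = 9
Counter reached 9 -> halt
Total steps = 9

9


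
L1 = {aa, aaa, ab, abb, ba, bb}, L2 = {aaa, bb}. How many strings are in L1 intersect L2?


L1 = {aa, aaa, ab, abb, ba, bb}
L2 = {aaa, bb}
Checking each string in L1 against L2:
  'aa': in L2? No
  'aaa': in L2? Yes
  'ab': in L2? No
  'abb': in L2? No
  'ba': in L2? No
  'bb': in L2? Yes
Intersection = {aaa, bb}
|L1 ∩ L2| = 2

2


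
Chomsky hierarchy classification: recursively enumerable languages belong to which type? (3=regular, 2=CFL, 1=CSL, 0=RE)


Chomsky hierarchy levels:
  Type 3: Regular (DFA/NFA/regex)
  Type 2: Context-free (PDA)
  Type 1: Context-sensitive
  Type 0: Recursively enumerable (TM)
'recursively enumerable' corresponds to Type 0

0


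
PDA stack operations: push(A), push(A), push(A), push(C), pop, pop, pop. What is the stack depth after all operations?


Tracing stack operations:
  push(A) -> stack = [A], depth=1
  push(A) -> stack = [A,A], depth=2
  push(A) -> stack = [A,A,A], depth=3
  push(C) -> stack = [A,A,A,C], depth=4
  pop -> removed C, stack = [A,A,A], depth=3
  pop -> removed A, stack = [A,A], depth=2
  pop -> removed A, stack = [A], depth=1
Final depth = 1

1


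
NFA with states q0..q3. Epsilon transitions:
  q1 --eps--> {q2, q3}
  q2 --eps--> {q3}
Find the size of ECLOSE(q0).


Starting from q0
Initialize closure = {q0}
q0 has no outgoing epsilon transitions -> nothing to add
Final closure: {q0}
Size = 1

1


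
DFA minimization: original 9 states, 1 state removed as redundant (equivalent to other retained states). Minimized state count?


Original DFA: 9 states
Redundant states removed: 1
Minimized states = original - removed
= 9 - 1
= 8

8


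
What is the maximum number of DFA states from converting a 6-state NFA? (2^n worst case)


NFA has 6 states
Subset construction: each DFA state = subset of NFA states
Maximum subsets = 2^6
2^6 = 64

64


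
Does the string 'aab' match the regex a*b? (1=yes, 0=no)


Pattern: a*b
String: 'aab'
Pattern requires: zero or more 'a's followed by exactly one 'b'
Found 2 leading 'a's
Remaining: 'b'
Remaining is exactly 'b' -> match
Result: 1

1


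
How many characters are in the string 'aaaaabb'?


String: 'aaaaabb'
Counting characters:
  'a' appears 5 time(s)
  'b' appears 2 time(s)
Total length = 5 + 2 = 7

7


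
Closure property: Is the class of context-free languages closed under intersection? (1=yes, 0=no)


CFL closure properties:
  Closed under: union, concatenation, Kleene star
  NOT closed under: intersection, complement
Operation 'intersection' is in not-closed list -> No (not closed)

0


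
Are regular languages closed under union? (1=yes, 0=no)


Regular languages are closed under:
- Union (DFA product construction)
- Intersection (DFA product construction)
- Complement (swap accept/reject states)
- Concatenation (NFA construction)
- Kleene star (NFA construction)
union is in this list
Therefore: closed

1


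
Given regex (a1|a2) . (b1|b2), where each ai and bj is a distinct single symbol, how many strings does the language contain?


First group: 2 alternatives
Second group: 2 alternatives
Concatenation: each choice from group 1 pairs with each from group 2
Total = 2 x 2 = 4

4


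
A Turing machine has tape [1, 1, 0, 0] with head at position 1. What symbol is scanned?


Tape: [1, 1, 0, 0]
Positions: 0 1 2 3
Values:    1 1 0 0
Head at position 1
tape[1] = 1

1


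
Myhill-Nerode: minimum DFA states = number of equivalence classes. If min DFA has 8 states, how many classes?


Myhill-Nerode theorem:
Number of equivalence classes = number of states in minimal DFA
Minimal DFA states = 8
Therefore equivalence classes = 8

8


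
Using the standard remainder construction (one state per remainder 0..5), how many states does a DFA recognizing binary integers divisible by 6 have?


Divisibility by 6 is tracked via the remainder mod 6: 0, 1, ..., 5
The construction assigns one state to each remainder
Number of remainders = 6

6


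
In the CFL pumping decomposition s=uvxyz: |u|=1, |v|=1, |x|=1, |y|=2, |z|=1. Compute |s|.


|s| = |u| + |v| + |x| + |y| + |z|
= 1 + 1 + 1 + 2 + 1
= 2 + 1 + 3
= 3 + 3
= 6

6


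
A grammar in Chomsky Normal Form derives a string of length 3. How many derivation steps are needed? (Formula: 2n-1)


Chomsky Normal Form derivation:
String length n = 3
Each step either:
  - Splits a nonterminal into two (n-1 such steps)
  - Converts a nonterminal to terminal (n such steps)
Total = (n-1) + n = 2n - 1
= 2(3) - 1
= 6 - 1
= 5

5


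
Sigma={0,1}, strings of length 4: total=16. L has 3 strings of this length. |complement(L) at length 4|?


Alphabet: {0,1}
String length: 4
Total strings of length 4 = 2^4 = 16
Strings in L = 3
Complement = total - |L|
= 16 - 3
= 13

13


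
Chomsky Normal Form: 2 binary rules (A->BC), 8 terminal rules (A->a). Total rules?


CNF allows two rule forms:
  A -> BC (binary): 2 rules
  A -> a (terminal): 8 rules
Total = 2 + 8 = 10

10


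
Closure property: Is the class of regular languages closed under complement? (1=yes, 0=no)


Regular languages are closed under all standard operations:
- Union: Yes (product construction)
- Intersection: Yes (product construction)
- Complement: Yes (swap accept/reject)
- Concatenation: Yes (NFA construction)
Operation: complement -> Closed

1


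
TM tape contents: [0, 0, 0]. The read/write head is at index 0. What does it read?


Tape: [0, 0, 0]
Positions: 0 1 2
Values:    0 0 0
Head at position 0
tape[0] = 0

0


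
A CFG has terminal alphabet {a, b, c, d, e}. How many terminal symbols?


Terminal symbols: a, b, c, d, e
Counting each: a (#1), b (#2), c (#3), d (#4), e (#5)
Total = 5

5


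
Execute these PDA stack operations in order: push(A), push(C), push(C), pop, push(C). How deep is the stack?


Tracing stack operations:
  push(A) -> stack = [A], depth=1
  push(C) -> stack = [A,C], depth=2
  push(C) -> stack = [A,C,C], depth=3
  pop -> removed C, stack = [A,C], depth=2
  push(C) -> stack = [A,C,C], depth=3
Final depth = 3

3


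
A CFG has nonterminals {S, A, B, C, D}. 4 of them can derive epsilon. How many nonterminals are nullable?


Nonterminals: {S, A, B, C, D}
A nonterminal is nullable if it can derive epsilon
Counting nullable nonterminals: 4
Total nullable = 4

4


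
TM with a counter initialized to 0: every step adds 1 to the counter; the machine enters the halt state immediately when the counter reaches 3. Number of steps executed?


Counter starts at 0. Counting sequence:
  Step 1: counter = 1
  Step 2: counter = 2
  Step 3: counter = 3
Counter reached 3 -> halt
Total steps = 3

3


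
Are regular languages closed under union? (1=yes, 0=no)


Regular languages are closed under:
- Union (DFA product construction)
- Intersection (DFA product construction)
- Complement (swap accept/reject states)
- Concatenation (NFA construction)
- Kleene star (NFA construction)
union is in this list
Therefore: closed

1


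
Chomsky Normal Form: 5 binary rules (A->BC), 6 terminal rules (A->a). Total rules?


CNF allows two rule forms:
  A -> BC (binary): 5 rules
  A -> a (terminal): 6 rules
Total = 5 + 6 = 11

11


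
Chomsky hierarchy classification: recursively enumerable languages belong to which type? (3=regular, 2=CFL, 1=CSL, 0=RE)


Chomsky hierarchy levels:
  Type 3: Regular (DFA/NFA/regex)
  Type 2: Context-free (PDA)
  Type 1: Context-sensitive
  Type 0: Recursively enumerable (TM)
'recursively enumerable' corresponds to Type 0

0


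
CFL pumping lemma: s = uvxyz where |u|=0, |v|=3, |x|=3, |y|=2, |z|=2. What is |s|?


|s| = |u| + |v| + |x| + |y| + |z|
= 0 + 3 + 3 + 2 + 2
= 3 + 3 + 4
= 6 + 4
= 10

10


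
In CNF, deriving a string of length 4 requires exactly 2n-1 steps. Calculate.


Chomsky Normal Form derivation:
String length n = 4
Each step either:
  - Splits a nonterminal into two (n-1 such steps)
  - Converts a nonterminal to terminal (n such steps)
Total = (n-1) + n = 2n - 1
= 2(4) - 1
= 8 - 1
= 7

7


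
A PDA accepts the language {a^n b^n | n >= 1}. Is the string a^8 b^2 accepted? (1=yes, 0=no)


Language requires equal numbers of a's and b's
PDA pushes for each 'a', pops for each 'b'
Number of a's = 8
Number of b's = 2
8 != 2 -> Reject

0


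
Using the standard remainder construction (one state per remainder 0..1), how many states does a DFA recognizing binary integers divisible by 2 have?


Divisibility by 2 is tracked via the remainder mod 2: 0, 1, ..., 1
The construction assigns one state to each remainder
Number of remainders = 2

2


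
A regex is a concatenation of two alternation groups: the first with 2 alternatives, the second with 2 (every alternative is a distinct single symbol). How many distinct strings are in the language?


First group: 2 alternatives
Second group: 2 alternatives
Concatenation: each choice from group 1 pairs with each from group 2
Total = 2 x 2 = 4

4


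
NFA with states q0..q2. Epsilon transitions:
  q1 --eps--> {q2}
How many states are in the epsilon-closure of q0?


Starting from q0
Initialize closure = {q0}
q0 has no outgoing epsilon transitions -> nothing to add
Final closure: {q0}
Size = 1

1


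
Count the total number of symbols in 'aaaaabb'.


String: 'aaaaabb'
Counting characters:
  'a' appears 5 time(s)
  'b' appears 2 time(s)
Total length = 5 + 2 = 7

7


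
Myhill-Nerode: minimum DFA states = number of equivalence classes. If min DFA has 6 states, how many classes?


Myhill-Nerode theorem:
Number of equivalence classes = number of states in minimal DFA
Minimal DFA states = 6
Therefore equivalence classes = 6

6


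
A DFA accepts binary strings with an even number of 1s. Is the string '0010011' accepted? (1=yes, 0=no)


DFA has 2 states: q_even (start, accept=yes) and q_odd
Processing string '0010011' character by character:
  Position 0: read '0', 1-count=0 -> q_even (no change)
  Position 1: read '0', 1-count=0 -> q_even (no change)
  Position 2: read '1', 1-count=1 -> q_odd
  Position 3: read '0', 1-count=1 -> q_odd (no change)
  Position 4: read '0', 1-count=1 -> q_odd (no change)
  Position 5: read '1', 1-count=2 -> q_even
  Position 6: read '1', 1-count=3 -> q_odd
Final state: q_odd, total 1s = 3 (odd); the DFA requires an even count -> reject

0


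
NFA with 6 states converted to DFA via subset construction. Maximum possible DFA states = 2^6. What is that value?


NFA has 6 states
Subset construction: each DFA state = subset of NFA states
Maximum subsets = 2^6
2^6 = 64

64


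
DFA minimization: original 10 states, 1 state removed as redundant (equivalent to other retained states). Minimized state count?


Original DFA: 10 states
Redundant states removed: 1
Minimized states = original - removed
= 10 - 1
= 9

9


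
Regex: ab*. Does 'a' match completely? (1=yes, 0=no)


Pattern: ab*
String: 'a'
Pattern requires: exactly one 'a' followed by zero or more 'b's
First char is 'a' -> OK
Rest '': all b's? Yes
Result: 1

1


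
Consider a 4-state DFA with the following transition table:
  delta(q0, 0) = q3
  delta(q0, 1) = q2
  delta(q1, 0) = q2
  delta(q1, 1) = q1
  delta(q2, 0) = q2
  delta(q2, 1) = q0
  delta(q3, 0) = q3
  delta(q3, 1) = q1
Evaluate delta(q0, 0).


Looking up transition function:
delta(q0, 0) in the table
Row: q0, Column: 0
Result: q3

q3


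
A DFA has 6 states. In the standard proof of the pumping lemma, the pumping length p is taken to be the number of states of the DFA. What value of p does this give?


Pumping lemma for regular languages (standard proof):
Take p = |Q|, the number of DFA states.
Any string of length >= |Q| passes through |Q|+1 states while reading its first |Q| symbols,
so by pigeonhole some state repeats, giving the loop that can be pumped.
Here |Q| = 6
Therefore the proof uses p = 6

6


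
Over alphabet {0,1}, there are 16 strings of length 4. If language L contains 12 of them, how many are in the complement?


Alphabet: {0,1}
String length: 4
Total strings of length 4 = 2^4 = 16
Strings in L = 12
Complement = total - |L|
= 16 - 12
= 4

4


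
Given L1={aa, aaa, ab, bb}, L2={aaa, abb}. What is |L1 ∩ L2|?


L1 = {aa, aaa, ab, bb}
L2 = {aaa, abb}
Checking each string in L1 against L2:
  'aa': in L2? No
  'aaa': in L2? Yes
  'ab': in L2? No
  'bb': in L2? No
Intersection = {aaa}
|L1 ∩ L2| = 1

1


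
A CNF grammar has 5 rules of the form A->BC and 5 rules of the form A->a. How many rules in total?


CNF allows two rule forms:
  A -> BC (binary): 5 rules
  A -> a (terminal): 5 rules
Total = 5 + 5 = 10

10


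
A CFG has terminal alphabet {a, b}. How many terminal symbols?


Terminal symbols: a, b
Counting each: a (#1), b (#2)
Total = 2

2


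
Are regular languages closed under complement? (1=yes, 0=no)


Regular languages are closed under:
- Union (DFA product construction)
- Intersection (DFA product construction)
- Complement (swap accept/reject states)
- Concatenation (NFA construction)
- Kleene star (NFA construction)
complement is in this list
Therefore: closed

1


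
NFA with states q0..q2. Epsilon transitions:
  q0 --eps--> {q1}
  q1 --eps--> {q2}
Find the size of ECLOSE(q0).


Starting from q0
Initialize closure = {q0}
Follow epsilon from q0 -> add q1
Follow epsilon from q1 -> add q2
Final closure: {q0, q1, q2}
Size = 3

3


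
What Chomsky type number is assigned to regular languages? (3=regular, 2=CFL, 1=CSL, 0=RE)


Chomsky hierarchy levels:
  Type 3: Regular (DFA/NFA/regex)
  Type 2: Context-free (PDA)
  Type 1: Context-sensitive
  Type 0: Recursively enumerable (TM)
'regular' corresponds to Type 3

3


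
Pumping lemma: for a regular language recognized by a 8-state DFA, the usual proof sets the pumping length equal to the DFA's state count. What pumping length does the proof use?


Pumping lemma for regular languages (standard proof):
Take p = |Q|, the number of DFA states.
Any string of length >= |Q| passes through |Q|+1 states while reading its first |Q| symbols,
so by pigeonhole some state repeats, giving the loop that can be pumped.
Here |Q| = 8
Therefore the proof uses p = 8

8


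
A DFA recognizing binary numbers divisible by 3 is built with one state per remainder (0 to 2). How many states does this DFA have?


Divisibility by 3 is tracked via the remainder mod 3: 0, 1, ..., 2
The construction assigns one state to each remainder
Number of remainders = 3

3


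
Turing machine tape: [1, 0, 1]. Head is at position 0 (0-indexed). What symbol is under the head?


Tape: [1, 0, 1]
Positions: 0 1 2
Values:    1 0 1
Head at position 0
tape[0] = 1

1


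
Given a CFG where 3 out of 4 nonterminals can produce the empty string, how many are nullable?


Nonterminals: {S, A, B, C}
A nonterminal is nullable if it can derive epsilon
Counting nullable nonterminals: 3
Total nullable = 3

3


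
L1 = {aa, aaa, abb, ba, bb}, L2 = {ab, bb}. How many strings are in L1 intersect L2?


L1 = {aa, aaa, abb, ba, bb}
L2 = {ab, bb}
Checking each string in L1 against L2:
  'aa': in L2? No
  'aaa': in L2? No
  'abb': in L2? No
  'ba': in L2? No
  'bb': in L2? Yes
Intersection = {bb}
|L1 ∩ L2| = 1

1


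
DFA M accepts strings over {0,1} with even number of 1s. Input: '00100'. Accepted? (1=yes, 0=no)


DFA has 2 states: q_even (start, accept=yes) and q_odd
Processing string '00100' character by character:
  Position 0: read '0', 1-count=0 -> q_even (no change)
  Position 1: read '0', 1-count=0 -> q_even (no change)
  Position 2: read '1', 1-count=1 -> q_odd
  Position 3: read '0', 1-count=1 -> q_odd (no change)
  Position 4: read '0', 1-count=1 -> q_odd (no change)
Final state: q_odd, total 1s = 1 (odd); the DFA requires an even count -> reject

0


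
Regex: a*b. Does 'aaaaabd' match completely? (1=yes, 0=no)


Pattern: a*b
String: 'aaaaabd'
Pattern requires: zero or more 'a's followed by exactly one 'b'
Found 5 leading 'a's
Remaining: 'bd'
Remaining is not 'b' -> no match
Result: 0

0


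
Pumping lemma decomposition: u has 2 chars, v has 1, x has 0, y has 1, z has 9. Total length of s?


|s| = |u| + |v| + |x| + |y| + |z|
= 2 + 1 + 0 + 1 + 9
= 3 + 0 + 10
= 3 + 10
= 13

13


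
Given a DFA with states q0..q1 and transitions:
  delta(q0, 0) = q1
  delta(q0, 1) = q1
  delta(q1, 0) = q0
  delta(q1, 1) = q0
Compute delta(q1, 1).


Looking up transition function:
delta(q1, 1) in the table
Row: q1, Column: 1
Result: q0

q0


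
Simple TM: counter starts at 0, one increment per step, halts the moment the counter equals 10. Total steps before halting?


Counter starts at 0. Counting sequence:
  Step 1: counter = 1
  Step 2: counter = 2
  Step 3: counter = 3
  Step 4: counter = 4
  Step 5: counter = 5
  Step 6: counter = 6
  ...
  Step 10: counter = 10
Counter reached 10 -> halt
Total steps = 10

10


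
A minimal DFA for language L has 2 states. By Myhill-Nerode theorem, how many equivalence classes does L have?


Myhill-Nerode theorem:
Number of equivalence classes = number of states in minimal DFA
Minimal DFA states = 2
Therefore equivalence classes = 2

2


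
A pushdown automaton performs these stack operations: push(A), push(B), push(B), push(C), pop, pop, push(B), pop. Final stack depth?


Tracing stack operations:
  push(A) -> stack = [A], depth=1
  push(B) -> stack = [A,B], depth=2
  push(B) -> stack = [A,B,B], depth=3
  push(C) -> stack = [A,B,B,C], depth=4
  pop -> removed C, stack = [A,B,B], depth=3
  pop -> removed B, stack = [A,B], depth=2
  push(B) -> stack = [A,B,B], depth=3
  pop -> removed B, stack = [A,B], depth=2
Final depth = 2

2


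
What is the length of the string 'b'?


String: 'b'
Counting characters:
  'b' appears 1 time(s)
Total length = 0 + 1 = 1

1


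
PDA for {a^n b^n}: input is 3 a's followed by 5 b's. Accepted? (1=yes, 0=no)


Language requires equal numbers of a's and b's
PDA pushes for each 'a', pops for each 'b'
Number of a's = 3
Number of b's = 5
3 != 5 -> Reject

0


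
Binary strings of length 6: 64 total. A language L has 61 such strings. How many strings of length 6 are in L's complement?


Alphabet: {0,1}
String length: 6
Total strings of length 6 = 2^6 = 64
Strings in L = 61
Complement = total - |L|
= 64 - 61
= 3

3


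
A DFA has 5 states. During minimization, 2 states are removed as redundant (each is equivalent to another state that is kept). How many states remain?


Original DFA: 5 states
Redundant states removed: 2
Minimized states = original - removed
= 5 - 2
= 3

3


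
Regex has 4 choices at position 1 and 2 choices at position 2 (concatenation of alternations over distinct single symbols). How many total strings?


First group: 4 alternatives
Second group: 2 alternatives
Concatenation: each choice from group 1 pairs with each from group 2
Total = 4 x 2 = 8

8


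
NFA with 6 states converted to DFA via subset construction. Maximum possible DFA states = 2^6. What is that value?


NFA has 6 states
Subset construction: each DFA state = subset of NFA states
Maximum subsets = 2^6
2^6 = 64

64


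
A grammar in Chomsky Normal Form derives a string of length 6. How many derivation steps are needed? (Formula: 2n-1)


Chomsky Normal Form derivation:
String length n = 6
Each step either:
  - Splits a nonterminal into two (n-1 such steps)
  - Converts a nonterminal to terminal (n such steps)
Total = (n-1) + n = 2n - 1
= 2(6) - 1
= 12 - 1
= 11

11


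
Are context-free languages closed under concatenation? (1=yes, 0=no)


CFL closure properties:
  Closed under: union, concatenation, Kleene star
  NOT closed under: intersection, complement
Operation 'concatenation' is in closed list -> Yes (closed)

1


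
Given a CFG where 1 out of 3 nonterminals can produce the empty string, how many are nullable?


Nonterminals: {S, A, B}
A nonterminal is nullable if it can derive epsilon
Counting nullable nonterminals: 1
Total nullable = 1

1


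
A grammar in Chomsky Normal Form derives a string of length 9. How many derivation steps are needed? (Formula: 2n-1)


Chomsky Normal Form derivation:
String length n = 9
Each step either:
  - Splits a nonterminal into two (n-1 such steps)
  - Converts a nonterminal to terminal (n such steps)
Total = (n-1) + n = 2n - 1
= 2(9) - 1
= 18 - 1
= 17

17


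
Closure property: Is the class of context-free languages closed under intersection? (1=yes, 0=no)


CFL closure properties:
  Closed under: union, concatenation, Kleene star
  NOT closed under: intersection, complement
Operation 'intersection' is in not-closed list -> No (not closed)

0


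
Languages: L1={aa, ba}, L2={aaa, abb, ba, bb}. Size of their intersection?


L1 = {aa, ba}
L2 = {aaa, abb, ba, bb}
Checking each string in L1 against L2:
  'aa': in L2? No
  'ba': in L2? Yes
Intersection = {ba}
|L1 ∩ L2| = 1

1


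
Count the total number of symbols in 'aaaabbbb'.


String: 'aaaabbbb'
Counting characters:
  'a' appears 4 time(s)
  'b' appears 4 time(s)
Total length = 4 + 4 = 8

8


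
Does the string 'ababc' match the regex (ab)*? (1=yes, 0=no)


Pattern: (ab)*
String: 'ababc'
Pattern requires: zero or more repetitions of 'ab'
Length 5 is odd -> cannot be (ab)* -> no match
Result: 0

0


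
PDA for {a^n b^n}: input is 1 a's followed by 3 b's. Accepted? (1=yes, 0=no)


Language requires equal numbers of a's and b's
PDA pushes for each 'a', pops for each 'b'
Number of a's = 1
Number of b's = 3
1 != 3 -> Reject

0


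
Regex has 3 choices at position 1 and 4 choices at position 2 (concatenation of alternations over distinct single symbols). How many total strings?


First group: 3 alternatives
Second group: 4 alternatives
Concatenation: each choice from group 1 pairs with each from group 2
Total = 3 x 4 = 12

12


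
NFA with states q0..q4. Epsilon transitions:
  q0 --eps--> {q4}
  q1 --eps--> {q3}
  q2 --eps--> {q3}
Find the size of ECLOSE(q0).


Starting from q0
Initialize closure = {q0}
Follow epsilon from q0 -> add q4
Final closure: {q0, q4}
Size = 2

2


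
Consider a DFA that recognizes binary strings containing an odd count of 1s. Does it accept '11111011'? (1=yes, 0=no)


DFA has 2 states: q_even (start, accept=no) and q_odd
Processing string '11111011' character by character:
  Position 0: read '1', 1-count=1 -> q_odd
  Position 1: read '1', 1-count=2 -> q_even
  Position 2: read '1', 1-count=3 -> q_odd
  Position 3: read '1', 1-count=4 -> q_even
  Position 4: read '1', 1-count=5 -> q_odd
  Position 5: read '0', 1-count=5 -> q_odd (no change)
  Position 6: read '1', 1-count=6 -> q_even
  Position 7: read '1', 1-count=7 -> q_odd
Final state: q_odd, total 1s = 7 (odd); the DFA requires an odd count -> accept

1


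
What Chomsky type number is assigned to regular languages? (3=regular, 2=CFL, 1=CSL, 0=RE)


Chomsky hierarchy levels:
  Type 3: Regular (DFA/NFA/regex)
  Type 2: Context-free (PDA)
  Type 1: Context-sensitive
  Type 0: Recursively enumerable (TM)
'regular' corresponds to Type 3

3


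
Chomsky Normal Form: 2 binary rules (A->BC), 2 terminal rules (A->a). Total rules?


CNF allows two rule forms:
  A -> BC (binary): 2 rules
  A -> a (terminal): 2 rules
Total = 2 + 2 = 4

4


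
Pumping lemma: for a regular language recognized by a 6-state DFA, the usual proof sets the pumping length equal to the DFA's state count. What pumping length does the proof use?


Pumping lemma for regular languages (standard proof):
Take p = |Q|, the number of DFA states.
Any string of length >= |Q| passes through |Q|+1 states while reading its first |Q| symbols,
so by pigeonhole some state repeats, giving the loop that can be pumped.
Here |Q| = 6
Therefore the proof uses p = 6

6


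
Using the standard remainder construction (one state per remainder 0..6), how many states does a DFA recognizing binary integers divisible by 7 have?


Divisibility by 7 is tracked via the remainder mod 7: 0, 1, ..., 6
The construction assigns one state to each remainder
Number of remainders = 7

7


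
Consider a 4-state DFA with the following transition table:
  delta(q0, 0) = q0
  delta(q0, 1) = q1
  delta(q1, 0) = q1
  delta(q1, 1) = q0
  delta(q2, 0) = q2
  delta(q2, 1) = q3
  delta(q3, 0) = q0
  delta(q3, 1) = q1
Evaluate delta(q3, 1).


Looking up transition function:
delta(q3, 1) in the table
Row: q3, Column: 1
Result: q1

q1


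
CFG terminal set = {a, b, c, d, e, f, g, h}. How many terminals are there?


Terminal symbols: a, b, c, d, e, f, g, h
Counting each: a (#1), b (#2), c (#3), d (#4), e (#5), f (#6), g (#7), h (#8)
Total = 8

8


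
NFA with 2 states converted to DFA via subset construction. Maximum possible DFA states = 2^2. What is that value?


NFA has 2 states
Subset construction: each DFA state = subset of NFA states
Maximum subsets = 2^2
2^2 = 4

4


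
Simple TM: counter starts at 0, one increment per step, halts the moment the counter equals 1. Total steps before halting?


Counter starts at 0. Counting sequence:
  Step 1: counter = 1
Counter reached 1 -> halt
Total steps = 1

1


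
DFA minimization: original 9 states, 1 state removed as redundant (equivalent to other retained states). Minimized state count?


Original DFA: 9 states
Redundant states removed: 1
Minimized states = original - removed
= 9 - 1
= 8

8


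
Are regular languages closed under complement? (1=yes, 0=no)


Regular languages are closed under:
- Union (DFA product construction)
- Intersection (DFA product construction)
- Complement (swap accept/reject states)
- Concatenation (NFA construction)
- Kleene star (NFA construction)
complement is in this list
Therefore: closed

1


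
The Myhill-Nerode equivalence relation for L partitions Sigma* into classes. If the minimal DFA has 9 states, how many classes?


Myhill-Nerode theorem:
Number of equivalence classes = number of states in minimal DFA
Minimal DFA states = 9
Therefore equivalence classes = 9

9


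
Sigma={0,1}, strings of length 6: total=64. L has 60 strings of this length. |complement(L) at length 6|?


Alphabet: {0,1}
String length: 6
Total strings of length 6 = 2^6 = 64
Strings in L = 60
Complement = total - |L|
= 64 - 60
= 4

4


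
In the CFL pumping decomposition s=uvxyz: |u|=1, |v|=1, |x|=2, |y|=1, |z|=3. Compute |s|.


|s| = |u| + |v| + |x| + |y| + |z|
= 1 + 1 + 2 + 1 + 3
= 2 + 2 + 4
= 4 + 4
= 8

8


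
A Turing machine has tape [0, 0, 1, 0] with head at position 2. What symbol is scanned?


Tape: [0, 0, 1, 0]
Positions: 0 1 2 3
Values:    0 0 1 0
Head at position 2
tape[2] = 1

1


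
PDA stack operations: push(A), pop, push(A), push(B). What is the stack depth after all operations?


Tracing stack operations:
  push(A) -> stack = [A], depth=1
  pop -> removed A, stack = [], depth=0
  push(A) -> stack = [A], depth=1
  push(B) -> stack = [A,B], depth=2
Final depth = 2

2


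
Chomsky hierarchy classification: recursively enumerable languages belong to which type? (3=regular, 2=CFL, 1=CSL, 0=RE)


Chomsky hierarchy levels:
  Type 3: Regular (DFA/NFA/regex)
  Type 2: Context-free (PDA)
  Type 1: Context-sensitive
  Type 0: Recursively enumerable (TM)
'recursively enumerable' corresponds to Type 0

0


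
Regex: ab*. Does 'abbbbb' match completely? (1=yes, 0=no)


Pattern: ab*
String: 'abbbbb'
Pattern requires: exactly one 'a' followed by zero or more 'b's
First char is 'a' -> OK
Rest 'bbbbb': all b's? Yes
Result: 1

1


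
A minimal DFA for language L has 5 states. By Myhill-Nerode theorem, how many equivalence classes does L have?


Myhill-Nerode theorem:
Number of equivalence classes = number of states in minimal DFA
Minimal DFA states = 5
Therefore equivalence classes = 5

5


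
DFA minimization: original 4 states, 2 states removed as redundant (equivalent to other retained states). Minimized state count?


Original DFA: 4 states
Redundant states removed: 2
Minimized states = original - removed
= 4 - 2
= 2

2


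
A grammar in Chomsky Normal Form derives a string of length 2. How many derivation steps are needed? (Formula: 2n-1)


Chomsky Normal Form derivation:
String length n = 2
Each step either:
  - Splits a nonterminal into two (n-1 such steps)
  - Converts a nonterminal to terminal (n such steps)
Total = (n-1) + n = 2n - 1
= 2(2) - 1
= 4 - 1
= 3

3


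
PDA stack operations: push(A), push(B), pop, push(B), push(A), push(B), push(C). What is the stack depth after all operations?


Tracing stack operations:
  push(A) -> stack = [A], depth=1
  push(B) -> stack = [A,B], depth=2
  pop -> removed B, stack = [A], depth=1
  push(B) -> stack = [A,B], depth=2
  push(A) -> stack = [A,B,A], depth=3
  push(B) -> stack = [A,B,A,B], depth=4
  push(C) -> stack = [A,B,A,B,C], depth=5
Final depth = 5

5


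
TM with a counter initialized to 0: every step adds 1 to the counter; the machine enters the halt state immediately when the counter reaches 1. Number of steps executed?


Counter starts at 0. Counting sequence:
  Step 1: counter = 1
Counter reached 1 -> halt
Total steps = 1

1


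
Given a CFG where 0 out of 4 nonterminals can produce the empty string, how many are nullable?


Nonterminals: {S, A, B, C}
A nonterminal is nullable if it can derive epsilon
Counting nullable nonterminals: 0
Total nullable = 0

0


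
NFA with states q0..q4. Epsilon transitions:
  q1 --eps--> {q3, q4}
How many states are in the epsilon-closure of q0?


Starting from q0
Initialize closure = {q0}
q0 has no outgoing epsilon transitions -> nothing to add
Final closure: {q0}
Size = 1

1


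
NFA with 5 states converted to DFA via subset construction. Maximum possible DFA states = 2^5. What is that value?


NFA has 5 states
Subset construction: each DFA state = subset of NFA states
Maximum subsets = 2^5
2^5 = 32

32


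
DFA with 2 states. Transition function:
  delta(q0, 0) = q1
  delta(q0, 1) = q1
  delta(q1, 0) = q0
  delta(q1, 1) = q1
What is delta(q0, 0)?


Looking up transition function:
delta(q0, 0) in the table
Row: q0, Column: 0
Result: q1

q1


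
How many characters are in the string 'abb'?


String: 'abb'
Counting characters:
  'a' appears 1 time(s)
  'b' appears 2 time(s)
Total length = 1 + 2 = 3

3


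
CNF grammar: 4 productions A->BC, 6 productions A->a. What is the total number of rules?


CNF allows two rule forms:
  A -> BC (binary): 4 rules
  A -> a (terminal): 6 rules
Total = 4 + 6 = 10

10


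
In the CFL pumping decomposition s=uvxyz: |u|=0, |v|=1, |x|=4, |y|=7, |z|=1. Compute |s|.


|s| = |u| + |v| + |x| + |y| + |z|
= 0 + 1 + 4 + 7 + 1
= 1 + 4 + 8
= 5 + 8
= 13

13


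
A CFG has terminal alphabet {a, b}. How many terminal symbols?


Terminal symbols: a, b
Counting each: a (#1), b (#2)
Total = 2

2


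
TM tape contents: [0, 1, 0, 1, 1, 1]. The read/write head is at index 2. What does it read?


Tape: [0, 1, 0, 1, 1, 1]
Positions: 0 1 2 3 4 5
Values:    0 1 0 1 1 1
Head at position 2
tape[2] = 0

0


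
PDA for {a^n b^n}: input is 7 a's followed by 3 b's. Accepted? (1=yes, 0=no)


Language requires equal numbers of a's and b's
PDA pushes for each 'a', pops for each 'b'
Number of a's = 7
Number of b's = 3
7 != 3 -> Reject

0


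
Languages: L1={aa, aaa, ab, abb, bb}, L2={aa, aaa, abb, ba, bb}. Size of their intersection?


L1 = {aa, aaa, ab, abb, bb}
L2 = {aa, aaa, abb, ba, bb}
Checking each string in L1 against L2:
  'aa': in L2? Yes
  'aaa': in L2? Yes
  'ab': in L2? No
  'abb': in L2? Yes
  'bb': in L2? Yes
Intersection = {aa, aaa, abb, bb}
|L1 ∩ L2| = 4

4


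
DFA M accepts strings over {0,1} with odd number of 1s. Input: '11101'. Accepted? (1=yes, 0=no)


DFA has 2 states: q_even (start, accept=no) and q_odd
Processing string '11101' character by character:
  Position 0: read '1', 1-count=1 -> q_odd
  Position 1: read '1', 1-count=2 -> q_even
  Position 2: read '1', 1-count=3 -> q_odd
  Position 3: read '0', 1-count=3 -> q_odd (no change)
  Position 4: read '1', 1-count=4 -> q_even
Final state: q_even, total 1s = 4 (even); the DFA requires an odd count -> reject

0


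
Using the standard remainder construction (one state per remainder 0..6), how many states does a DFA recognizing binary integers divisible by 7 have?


Divisibility by 7 is tracked via the remainder mod 7: 0, 1, ..., 6
The construction assigns one state to each remainder
Number of remainders = 7

7


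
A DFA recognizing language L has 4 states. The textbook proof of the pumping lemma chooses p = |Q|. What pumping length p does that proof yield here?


Pumping lemma for regular languages (standard proof):
Take p = |Q|, the number of DFA states.
Any string of length >= |Q| passes through |Q|+1 states while reading its first |Q| symbols,
so by pigeonhole some state repeats, giving the loop that can be pumped.
Here |Q| = 4
Therefore the proof uses p = 4

4


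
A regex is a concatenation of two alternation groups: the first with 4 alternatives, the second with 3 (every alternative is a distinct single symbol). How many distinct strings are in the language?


First group: 4 alternatives
Second group: 3 alternatives
Concatenation: each choice from group 1 pairs with each from group 2
Total = 4 x 3 = 12

12


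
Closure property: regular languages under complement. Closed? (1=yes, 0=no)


Regular languages are closed under:
- Union (DFA product construction)
- Intersection (DFA product construction)
- Complement (swap accept/reject states)
- Concatenation (NFA construction)
- Kleene star (NFA construction)
complement is in this list
Therefore: closed

1


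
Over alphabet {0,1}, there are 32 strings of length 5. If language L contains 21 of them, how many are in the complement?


Alphabet: {0,1}
String length: 5
Total strings of length 5 = 2^5 = 32
Strings in L = 21
Complement = total - |L|
= 32 - 21
= 11

11


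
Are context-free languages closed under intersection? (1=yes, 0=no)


CFL closure properties:
  Closed under: union, concatenation, Kleene star
  NOT closed under: intersection, complement
Operation 'intersection' is in not-closed list -> No (not closed)

0


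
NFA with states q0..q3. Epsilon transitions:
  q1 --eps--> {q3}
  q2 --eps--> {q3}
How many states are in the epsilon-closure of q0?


Starting from q0
Initialize closure = {q0}
q0 has no outgoing epsilon transitions -> nothing to add
Final closure: {q0}
Size = 1

1


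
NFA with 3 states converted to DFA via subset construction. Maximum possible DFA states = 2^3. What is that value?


NFA has 3 states
Subset construction: each DFA state = subset of NFA states
Maximum subsets = 2^3
2^3 = 8

8
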